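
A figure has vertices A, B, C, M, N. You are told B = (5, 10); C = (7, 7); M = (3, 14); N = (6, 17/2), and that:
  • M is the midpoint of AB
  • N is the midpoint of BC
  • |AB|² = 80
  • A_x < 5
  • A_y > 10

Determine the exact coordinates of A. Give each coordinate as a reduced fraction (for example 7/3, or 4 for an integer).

A = (1, 18)

1. A_x = 1  [A = 2·M−B = 2·(3, 14)−(5, 10)]
2. A_y = 18  [A = 2·M−B = 2·(3, 14)−(5, 10)]
   so A = (1, 18)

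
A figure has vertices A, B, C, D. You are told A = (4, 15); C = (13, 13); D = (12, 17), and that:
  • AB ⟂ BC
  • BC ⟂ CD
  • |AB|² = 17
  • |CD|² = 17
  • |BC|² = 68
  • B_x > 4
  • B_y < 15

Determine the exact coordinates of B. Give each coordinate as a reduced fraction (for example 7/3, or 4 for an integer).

1. B_x = 5  [[BC ⟂ CD ⇒ 1x-4y+39=0] ∩ [|B−(4, 15)|²=17]]
2. B_y = 11  [[BC ⟂ CD ⇒ 1x-4y+39=0] ∩ [|B−(4, 15)|²=17]]
   so B = (5, 11)

B = (5, 11)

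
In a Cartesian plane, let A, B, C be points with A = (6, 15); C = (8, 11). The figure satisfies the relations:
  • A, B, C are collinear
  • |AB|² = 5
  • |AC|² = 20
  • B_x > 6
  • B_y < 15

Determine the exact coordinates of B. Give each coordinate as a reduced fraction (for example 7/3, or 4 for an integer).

B = (7, 13)

1. B_x = 7  [[A, B, C are collinear ⇒ -4x-2y+54=0] ∩ [|B−(6, 15)|²=5]]
2. B_y = 13  [[A, B, C are collinear ⇒ -4x-2y+54=0] ∩ [|B−(6, 15)|²=5]]
   so B = (7, 13)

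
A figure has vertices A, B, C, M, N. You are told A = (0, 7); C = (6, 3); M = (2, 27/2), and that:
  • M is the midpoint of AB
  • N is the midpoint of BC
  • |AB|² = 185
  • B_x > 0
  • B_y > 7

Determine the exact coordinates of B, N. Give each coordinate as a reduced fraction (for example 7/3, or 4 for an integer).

B = (4, 20)
N = (5, 23/2)

1. B_x = 4  [B = 2·M−A = 2·(2, 27/2)−(0, 7)]
2. B_y = 20  [B = 2·M−A = 2·(2, 27/2)−(0, 7)]
   so B = (4, 20)
3. N_x = 5  [2·N = B+C = (4, 20)+(6, 3)]
4. N_y = 23/2  [2·N = B+C = (4, 20)+(6, 3)]
   so N = (5, 23/2)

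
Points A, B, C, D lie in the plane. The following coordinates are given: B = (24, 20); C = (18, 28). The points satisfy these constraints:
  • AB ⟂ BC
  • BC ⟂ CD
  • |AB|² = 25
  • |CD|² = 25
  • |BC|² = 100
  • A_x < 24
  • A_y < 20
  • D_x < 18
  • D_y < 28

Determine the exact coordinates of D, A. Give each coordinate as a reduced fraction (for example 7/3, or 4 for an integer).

1. D_x = 14  [[BC ⟂ CD ⇒ -6x+8y-116=0] ∩ [|D−(18, 28)|²=25]]
2. D_y = 25  [[BC ⟂ CD ⇒ -6x+8y-116=0] ∩ [|D−(18, 28)|²=25]]
   so D = (14, 25)
3. A_x = 20  [[AB ⟂ BC ⇒ 6x-8y+16=0] ∩ [|A−(24, 20)|²=25]]
4. A_y = 17  [[AB ⟂ BC ⇒ 6x-8y+16=0] ∩ [|A−(24, 20)|²=25]]
   so A = (20, 17)

D = (14, 25)
A = (20, 17)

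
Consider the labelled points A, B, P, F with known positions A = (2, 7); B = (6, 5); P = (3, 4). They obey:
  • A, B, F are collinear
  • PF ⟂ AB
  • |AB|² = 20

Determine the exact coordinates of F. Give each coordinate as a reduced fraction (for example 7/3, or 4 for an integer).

F = (4, 6)

1. F_x = 4  [[A, B, F are collinear ⇒ 2x+4y-32=0] ∩ [PF ⟂ AB ⇒ 4x-2y-4=0]]
2. F_y = 6  [[A, B, F are collinear ⇒ 2x+4y-32=0] ∩ [PF ⟂ AB ⇒ 4x-2y-4=0]]
   so F = (4, 6)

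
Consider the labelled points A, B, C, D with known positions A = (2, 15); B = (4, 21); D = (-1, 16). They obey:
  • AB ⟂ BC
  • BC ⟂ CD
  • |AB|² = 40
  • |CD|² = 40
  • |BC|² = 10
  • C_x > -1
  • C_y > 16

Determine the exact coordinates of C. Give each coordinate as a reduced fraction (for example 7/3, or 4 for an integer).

1. C_x = 1  [[AB ⟂ BC ⇒ 2x+6y-134=0] ∩ [|C−(-1, 16)|²=40]]
2. C_y = 22  [[AB ⟂ BC ⇒ 2x+6y-134=0] ∩ [|C−(-1, 16)|²=40]]
   so C = (1, 22)

C = (1, 22)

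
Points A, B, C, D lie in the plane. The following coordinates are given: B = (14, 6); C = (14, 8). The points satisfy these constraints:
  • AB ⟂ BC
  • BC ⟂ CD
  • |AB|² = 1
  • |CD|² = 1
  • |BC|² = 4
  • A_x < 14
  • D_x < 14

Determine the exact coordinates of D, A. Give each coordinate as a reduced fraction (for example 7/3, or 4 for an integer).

D = (13, 8)
A = (13, 6)

1. D_x = 13  [[BC ⟂ CD ⇒ 2y-16=0] ∩ [|D−(14, 8)|²=1]]
2. D_y = 8  [[BC ⟂ CD ⇒ 2y-16=0] ∩ [|D−(14, 8)|²=1]]
   so D = (13, 8)
3. A_x = 13  [[AB ⟂ BC ⇒ -2y+12=0] ∩ [|A−(14, 6)|²=1]]
4. A_y = 6  [[AB ⟂ BC ⇒ -2y+12=0] ∩ [|A−(14, 6)|²=1]]
   so A = (13, 6)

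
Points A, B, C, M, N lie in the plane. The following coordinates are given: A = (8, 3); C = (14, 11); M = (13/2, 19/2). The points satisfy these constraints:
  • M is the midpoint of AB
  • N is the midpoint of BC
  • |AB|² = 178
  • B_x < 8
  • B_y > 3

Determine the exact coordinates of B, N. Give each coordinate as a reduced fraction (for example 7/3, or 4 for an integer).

1. B_x = 5  [B = 2·M−A = 2·(13/2, 19/2)−(8, 3)]
2. B_y = 16  [B = 2·M−A = 2·(13/2, 19/2)−(8, 3)]
   so B = (5, 16)
3. N_x = 19/2  [2·N = B+C = (5, 16)+(14, 11)]
4. N_y = 27/2  [2·N = B+C = (5, 16)+(14, 11)]
   so N = (19/2, 27/2)

B = (5, 16)
N = (19/2, 27/2)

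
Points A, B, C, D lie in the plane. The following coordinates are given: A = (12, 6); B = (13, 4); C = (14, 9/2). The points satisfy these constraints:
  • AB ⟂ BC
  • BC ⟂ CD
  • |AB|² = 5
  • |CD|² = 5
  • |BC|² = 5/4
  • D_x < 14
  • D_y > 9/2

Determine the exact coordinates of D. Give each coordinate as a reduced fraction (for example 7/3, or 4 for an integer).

1. D_x = 13  [[BC ⟂ CD ⇒ 1x+1/2y-65/4=0] ∩ [|D−(14, 9/2)|²=5]]
2. D_y = 13/2  [[BC ⟂ CD ⇒ 1x+1/2y-65/4=0] ∩ [|D−(14, 9/2)|²=5]]
   so D = (13, 13/2)

D = (13, 13/2)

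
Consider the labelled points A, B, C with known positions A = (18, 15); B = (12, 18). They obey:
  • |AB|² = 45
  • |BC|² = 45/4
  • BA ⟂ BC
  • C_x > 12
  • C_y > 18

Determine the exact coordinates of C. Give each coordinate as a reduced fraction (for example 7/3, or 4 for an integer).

C = (27/2, 21)

1. C_x = 27/2  [[BA ⟂ BC ⇒ 6x-3y-18=0] ∩ [|C−(12, 18)|²=45/4]]
2. C_y = 21  [[BA ⟂ BC ⇒ 6x-3y-18=0] ∩ [|C−(12, 18)|²=45/4]]
   so C = (27/2, 21)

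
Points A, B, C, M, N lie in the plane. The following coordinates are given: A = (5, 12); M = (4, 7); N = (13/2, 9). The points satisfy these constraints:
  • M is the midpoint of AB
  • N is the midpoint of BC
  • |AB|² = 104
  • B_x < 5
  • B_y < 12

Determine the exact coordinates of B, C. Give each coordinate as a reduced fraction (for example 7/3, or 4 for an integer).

B = (3, 2)
C = (10, 16)

1. B_x = 3  [B = 2·M−A = 2·(4, 7)−(5, 12)]
2. B_y = 2  [B = 2·M−A = 2·(4, 7)−(5, 12)]
   so B = (3, 2)
3. C_x = 10  [C = 2·N−B = 2·(13/2, 9)−(3, 2)]
4. C_y = 16  [C = 2·N−B = 2·(13/2, 9)−(3, 2)]
   so C = (10, 16)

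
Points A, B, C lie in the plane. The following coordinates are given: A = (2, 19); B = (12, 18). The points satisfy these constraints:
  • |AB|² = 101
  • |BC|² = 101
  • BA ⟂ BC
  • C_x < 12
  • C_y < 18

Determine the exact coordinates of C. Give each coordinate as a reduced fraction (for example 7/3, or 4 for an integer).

C = (11, 8)

1. C_x = 11  [[BA ⟂ BC ⇒ -10x+1y+102=0] ∩ [|C−(12, 18)|²=101]]
2. C_y = 8  [[BA ⟂ BC ⇒ -10x+1y+102=0] ∩ [|C−(12, 18)|²=101]]
   so C = (11, 8)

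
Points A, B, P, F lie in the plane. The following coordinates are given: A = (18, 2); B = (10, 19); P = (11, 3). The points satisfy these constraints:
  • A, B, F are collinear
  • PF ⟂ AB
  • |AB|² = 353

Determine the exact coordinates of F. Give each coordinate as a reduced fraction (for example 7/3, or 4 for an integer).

F = (5770/353, 1947/353)

1. F_x = 5770/353  [[A, B, F are collinear ⇒ -17x-8y+322=0] ∩ [PF ⟂ AB ⇒ -8x+17y+37=0]]
2. F_y = 1947/353  [[A, B, F are collinear ⇒ -17x-8y+322=0] ∩ [PF ⟂ AB ⇒ -8x+17y+37=0]]
   so F = (5770/353, 1947/353)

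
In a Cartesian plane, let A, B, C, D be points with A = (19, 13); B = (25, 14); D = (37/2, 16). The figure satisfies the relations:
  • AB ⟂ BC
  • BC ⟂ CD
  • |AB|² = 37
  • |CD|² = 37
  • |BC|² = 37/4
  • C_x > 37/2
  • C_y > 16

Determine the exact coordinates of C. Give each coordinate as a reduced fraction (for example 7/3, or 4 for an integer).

1. C_x = 49/2  [[AB ⟂ BC ⇒ 6x+1y-164=0] ∩ [|C−(37/2, 16)|²=37]]
2. C_y = 17  [[AB ⟂ BC ⇒ 6x+1y-164=0] ∩ [|C−(37/2, 16)|²=37]]
   so C = (49/2, 17)

C = (49/2, 17)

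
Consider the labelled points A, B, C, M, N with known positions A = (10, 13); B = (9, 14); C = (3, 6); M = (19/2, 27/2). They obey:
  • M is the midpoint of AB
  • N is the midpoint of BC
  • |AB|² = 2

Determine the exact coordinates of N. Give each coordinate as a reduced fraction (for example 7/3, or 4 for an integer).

N = (6, 10)

1. N_x = 6  [2·N = B+C = (9, 14)+(3, 6)]
2. N_y = 10  [2·N = B+C = (9, 14)+(3, 6)]
   so N = (6, 10)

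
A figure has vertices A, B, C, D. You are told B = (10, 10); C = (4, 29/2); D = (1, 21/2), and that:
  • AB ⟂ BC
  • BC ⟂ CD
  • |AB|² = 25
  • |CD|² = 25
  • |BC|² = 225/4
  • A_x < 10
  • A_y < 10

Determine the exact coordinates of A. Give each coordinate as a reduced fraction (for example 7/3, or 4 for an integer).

1. A_x = 7  [[AB ⟂ BC ⇒ 6x-9/2y-15=0] ∩ [|A−(10, 10)|²=25]]
2. A_y = 6  [[AB ⟂ BC ⇒ 6x-9/2y-15=0] ∩ [|A−(10, 10)|²=25]]
   so A = (7, 6)

A = (7, 6)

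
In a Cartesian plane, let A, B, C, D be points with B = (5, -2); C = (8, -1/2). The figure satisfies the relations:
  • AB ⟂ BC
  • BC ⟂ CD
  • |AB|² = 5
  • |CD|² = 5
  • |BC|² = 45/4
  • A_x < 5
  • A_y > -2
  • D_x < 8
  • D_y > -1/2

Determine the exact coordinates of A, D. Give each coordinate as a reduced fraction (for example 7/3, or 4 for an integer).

A = (4, 0)
D = (7, 3/2)

1. A_x = 4  [[AB ⟂ BC ⇒ -3x-3/2y+12=0] ∩ [|A−(5, -2)|²=5]]
2. A_y = 0  [[AB ⟂ BC ⇒ -3x-3/2y+12=0] ∩ [|A−(5, -2)|²=5]]
   so A = (4, 0)
3. D_x = 7  [[BC ⟂ CD ⇒ 3x+3/2y-93/4=0] ∩ [|D−(8, -1/2)|²=5]]
4. D_y = 3/2  [[BC ⟂ CD ⇒ 3x+3/2y-93/4=0] ∩ [|D−(8, -1/2)|²=5]]
   so D = (7, 3/2)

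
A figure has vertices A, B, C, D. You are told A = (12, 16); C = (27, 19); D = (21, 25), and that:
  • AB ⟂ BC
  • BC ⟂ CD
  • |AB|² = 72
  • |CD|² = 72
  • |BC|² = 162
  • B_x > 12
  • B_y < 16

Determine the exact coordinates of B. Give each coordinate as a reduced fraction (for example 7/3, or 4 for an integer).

B = (18, 10)

1. B_x = 18  [[BC ⟂ CD ⇒ 6x-6y-48=0] ∩ [|B−(12, 16)|²=72]]
2. B_y = 10  [[BC ⟂ CD ⇒ 6x-6y-48=0] ∩ [|B−(12, 16)|²=72]]
   so B = (18, 10)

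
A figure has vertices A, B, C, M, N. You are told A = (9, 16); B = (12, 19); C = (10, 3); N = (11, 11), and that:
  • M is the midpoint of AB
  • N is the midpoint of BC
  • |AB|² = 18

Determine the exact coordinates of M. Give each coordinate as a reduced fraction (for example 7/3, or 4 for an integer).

1. M_x = 21/2  [2·M = A+B = (9, 16)+(12, 19)]
2. M_y = 35/2  [2·M = A+B = (9, 16)+(12, 19)]
   so M = (21/2, 35/2)

M = (21/2, 35/2)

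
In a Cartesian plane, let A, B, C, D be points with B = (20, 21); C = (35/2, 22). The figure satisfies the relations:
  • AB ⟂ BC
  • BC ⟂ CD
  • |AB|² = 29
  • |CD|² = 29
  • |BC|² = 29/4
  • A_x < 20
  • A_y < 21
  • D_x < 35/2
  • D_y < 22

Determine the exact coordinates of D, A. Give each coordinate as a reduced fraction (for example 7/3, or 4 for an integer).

D = (31/2, 17)
A = (18, 16)

1. D_x = 31/2  [[BC ⟂ CD ⇒ -5/2x+1y+87/4=0] ∩ [|D−(35/2, 22)|²=29]]
2. D_y = 17  [[BC ⟂ CD ⇒ -5/2x+1y+87/4=0] ∩ [|D−(35/2, 22)|²=29]]
   so D = (31/2, 17)
3. A_x = 18  [[AB ⟂ BC ⇒ 5/2x-1y-29=0] ∩ [|A−(20, 21)|²=29]]
4. A_y = 16  [[AB ⟂ BC ⇒ 5/2x-1y-29=0] ∩ [|A−(20, 21)|²=29]]
   so A = (18, 16)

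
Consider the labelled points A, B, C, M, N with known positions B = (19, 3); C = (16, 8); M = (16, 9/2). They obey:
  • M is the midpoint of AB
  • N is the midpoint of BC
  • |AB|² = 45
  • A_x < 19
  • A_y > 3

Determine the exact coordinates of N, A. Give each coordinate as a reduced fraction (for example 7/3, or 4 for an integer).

1. A_x = 13  [A = 2·M−B = 2·(16, 9/2)−(19, 3)]
2. A_y = 6  [A = 2·M−B = 2·(16, 9/2)−(19, 3)]
   so A = (13, 6)
3. N_x = 35/2  [2·N = B+C = (19, 3)+(16, 8)]
4. N_y = 11/2  [2·N = B+C = (19, 3)+(16, 8)]
   so N = (35/2, 11/2)

N = (35/2, 11/2)
A = (13, 6)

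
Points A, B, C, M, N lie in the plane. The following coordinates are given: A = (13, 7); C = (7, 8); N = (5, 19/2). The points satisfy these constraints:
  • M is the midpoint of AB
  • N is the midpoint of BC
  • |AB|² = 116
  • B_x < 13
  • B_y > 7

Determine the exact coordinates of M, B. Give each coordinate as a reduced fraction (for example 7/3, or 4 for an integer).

1. B_x = 3  [B = 2·N−C = 2·(5, 19/2)−(7, 8)]
2. B_y = 11  [B = 2·N−C = 2·(5, 19/2)−(7, 8)]
   so B = (3, 11)
3. M_x = 8  [2·M = A+B = (13, 7)+(3, 11)]
4. M_y = 9  [2·M = A+B = (13, 7)+(3, 11)]
   so M = (8, 9)

M = (8, 9)
B = (3, 11)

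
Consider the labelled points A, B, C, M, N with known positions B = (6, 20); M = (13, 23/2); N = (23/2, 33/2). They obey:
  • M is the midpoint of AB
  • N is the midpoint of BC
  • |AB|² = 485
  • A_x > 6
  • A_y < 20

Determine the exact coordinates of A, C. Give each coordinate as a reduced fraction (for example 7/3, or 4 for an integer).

A = (20, 3)
C = (17, 13)

1. A_x = 20  [A = 2·M−B = 2·(13, 23/2)−(6, 20)]
2. A_y = 3  [A = 2·M−B = 2·(13, 23/2)−(6, 20)]
   so A = (20, 3)
3. C_x = 17  [C = 2·N−B = 2·(23/2, 33/2)−(6, 20)]
4. C_y = 13  [C = 2·N−B = 2·(23/2, 33/2)−(6, 20)]
   so C = (17, 13)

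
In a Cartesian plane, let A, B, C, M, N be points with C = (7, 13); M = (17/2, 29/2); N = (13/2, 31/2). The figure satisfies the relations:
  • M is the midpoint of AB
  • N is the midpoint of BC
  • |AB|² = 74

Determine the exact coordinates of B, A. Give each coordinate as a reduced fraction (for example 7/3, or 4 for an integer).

B = (6, 18)
A = (11, 11)

1. B_x = 6  [B = 2·N−C = 2·(13/2, 31/2)−(7, 13)]
2. B_y = 18  [B = 2·N−C = 2·(13/2, 31/2)−(7, 13)]
   so B = (6, 18)
3. A_x = 11  [A = 2·M−B = 2·(17/2, 29/2)−(6, 18)]
4. A_y = 11  [A = 2·M−B = 2·(17/2, 29/2)−(6, 18)]
   so A = (11, 11)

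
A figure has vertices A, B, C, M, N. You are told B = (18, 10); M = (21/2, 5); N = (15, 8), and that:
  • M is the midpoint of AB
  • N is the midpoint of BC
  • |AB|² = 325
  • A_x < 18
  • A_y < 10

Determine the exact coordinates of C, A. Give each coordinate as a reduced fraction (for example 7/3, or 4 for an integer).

1. A_x = 3  [A = 2·M−B = 2·(21/2, 5)−(18, 10)]
2. A_y = 0  [A = 2·M−B = 2·(21/2, 5)−(18, 10)]
   so A = (3, 0)
3. C_x = 12  [C = 2·N−B = 2·(15, 8)−(18, 10)]
4. C_y = 6  [C = 2·N−B = 2·(15, 8)−(18, 10)]
   so C = (12, 6)

C = (12, 6)
A = (3, 0)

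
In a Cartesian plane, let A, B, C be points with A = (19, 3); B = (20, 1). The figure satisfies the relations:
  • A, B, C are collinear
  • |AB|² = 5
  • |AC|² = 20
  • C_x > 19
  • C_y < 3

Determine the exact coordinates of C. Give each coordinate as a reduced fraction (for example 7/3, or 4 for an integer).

1. C_x = 21  [[A, B, C are collinear ⇒ 2x+1y-41=0] ∩ [|C−(19, 3)|²=20]]
2. C_y = -1  [[A, B, C are collinear ⇒ 2x+1y-41=0] ∩ [|C−(19, 3)|²=20]]
   so C = (21, -1)

C = (21, -1)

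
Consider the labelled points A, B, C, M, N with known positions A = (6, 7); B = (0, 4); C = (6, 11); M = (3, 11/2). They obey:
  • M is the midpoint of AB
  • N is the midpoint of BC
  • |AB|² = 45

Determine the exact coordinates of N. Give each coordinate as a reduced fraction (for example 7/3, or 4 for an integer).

1. N_x = 3  [2·N = B+C = (0, 4)+(6, 11)]
2. N_y = 15/2  [2·N = B+C = (0, 4)+(6, 11)]
   so N = (3, 15/2)

N = (3, 15/2)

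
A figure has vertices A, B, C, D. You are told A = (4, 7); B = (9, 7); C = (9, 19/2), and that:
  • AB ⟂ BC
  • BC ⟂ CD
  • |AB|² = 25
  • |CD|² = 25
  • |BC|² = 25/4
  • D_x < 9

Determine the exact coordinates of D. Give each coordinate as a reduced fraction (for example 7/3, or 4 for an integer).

1. D_x = 4  [[BC ⟂ CD ⇒ 5/2y-95/4=0] ∩ [|D−(9, 19/2)|²=25]]
2. D_y = 19/2  [[BC ⟂ CD ⇒ 5/2y-95/4=0] ∩ [|D−(9, 19/2)|²=25]]
   so D = (4, 19/2)

D = (4, 19/2)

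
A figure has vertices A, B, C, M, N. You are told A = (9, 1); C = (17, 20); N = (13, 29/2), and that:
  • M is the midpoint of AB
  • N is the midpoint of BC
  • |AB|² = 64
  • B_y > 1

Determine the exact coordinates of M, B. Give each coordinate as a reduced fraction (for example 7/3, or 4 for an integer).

M = (9, 5)
B = (9, 9)

1. B_x = 9  [B = 2·N−C = 2·(13, 29/2)−(17, 20)]
2. B_y = 9  [B = 2·N−C = 2·(13, 29/2)−(17, 20)]
   so B = (9, 9)
3. M_x = 9  [2·M = A+B = (9, 1)+(9, 9)]
4. M_y = 5  [2·M = A+B = (9, 1)+(9, 9)]
   so M = (9, 5)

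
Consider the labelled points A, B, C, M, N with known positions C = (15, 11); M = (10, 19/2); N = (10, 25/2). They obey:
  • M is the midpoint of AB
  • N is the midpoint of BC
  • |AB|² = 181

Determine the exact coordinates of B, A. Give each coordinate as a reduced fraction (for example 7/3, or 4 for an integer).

1. B_x = 5  [B = 2·N−C = 2·(10, 25/2)−(15, 11)]
2. B_y = 14  [B = 2·N−C = 2·(10, 25/2)−(15, 11)]
   so B = (5, 14)
3. A_x = 15  [A = 2·M−B = 2·(10, 19/2)−(5, 14)]
4. A_y = 5  [A = 2·M−B = 2·(10, 19/2)−(5, 14)]
   so A = (15, 5)

B = (5, 14)
A = (15, 5)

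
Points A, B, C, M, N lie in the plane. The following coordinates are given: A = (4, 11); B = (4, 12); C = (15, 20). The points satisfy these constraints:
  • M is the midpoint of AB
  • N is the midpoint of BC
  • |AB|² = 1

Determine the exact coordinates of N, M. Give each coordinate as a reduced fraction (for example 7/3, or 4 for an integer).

1. M_x = 4  [2·M = A+B = (4, 11)+(4, 12)]
2. M_y = 23/2  [2·M = A+B = (4, 11)+(4, 12)]
   so M = (4, 23/2)
3. N_x = 19/2  [2·N = B+C = (4, 12)+(15, 20)]
4. N_y = 16  [2·N = B+C = (4, 12)+(15, 20)]
   so N = (19/2, 16)

N = (19/2, 16)
M = (4, 23/2)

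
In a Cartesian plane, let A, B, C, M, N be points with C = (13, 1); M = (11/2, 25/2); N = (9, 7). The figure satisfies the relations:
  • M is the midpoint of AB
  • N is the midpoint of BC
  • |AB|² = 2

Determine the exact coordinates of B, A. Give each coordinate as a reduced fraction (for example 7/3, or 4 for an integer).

B = (5, 13)
A = (6, 12)

1. B_x = 5  [B = 2·N−C = 2·(9, 7)−(13, 1)]
2. B_y = 13  [B = 2·N−C = 2·(9, 7)−(13, 1)]
   so B = (5, 13)
3. A_x = 6  [A = 2·M−B = 2·(11/2, 25/2)−(5, 13)]
4. A_y = 12  [A = 2·M−B = 2·(11/2, 25/2)−(5, 13)]
   so A = (6, 12)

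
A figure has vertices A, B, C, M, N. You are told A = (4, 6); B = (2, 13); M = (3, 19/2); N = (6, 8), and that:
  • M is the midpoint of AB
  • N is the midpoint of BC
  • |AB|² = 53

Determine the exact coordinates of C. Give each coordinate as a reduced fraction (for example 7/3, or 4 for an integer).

C = (10, 3)

1. C_x = 10  [C = 2·N−B = 2·(6, 8)−(2, 13)]
2. C_y = 3  [C = 2·N−B = 2·(6, 8)−(2, 13)]
   so C = (10, 3)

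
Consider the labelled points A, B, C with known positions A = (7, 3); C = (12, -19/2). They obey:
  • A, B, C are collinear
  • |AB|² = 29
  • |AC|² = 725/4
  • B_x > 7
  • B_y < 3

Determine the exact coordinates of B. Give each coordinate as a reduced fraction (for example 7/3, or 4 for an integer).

1. B_x = 9  [[A, B, C are collinear ⇒ -25/2x-5y+205/2=0] ∩ [|B−(7, 3)|²=29]]
2. B_y = -2  [[A, B, C are collinear ⇒ -25/2x-5y+205/2=0] ∩ [|B−(7, 3)|²=29]]
   so B = (9, -2)

B = (9, -2)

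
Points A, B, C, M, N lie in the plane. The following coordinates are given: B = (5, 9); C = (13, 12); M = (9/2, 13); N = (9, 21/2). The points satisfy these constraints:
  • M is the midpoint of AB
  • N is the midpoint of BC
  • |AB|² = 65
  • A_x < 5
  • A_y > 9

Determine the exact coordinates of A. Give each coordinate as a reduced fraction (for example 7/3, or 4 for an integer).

A = (4, 17)

1. A_x = 4  [A = 2·M−B = 2·(9/2, 13)−(5, 9)]
2. A_y = 17  [A = 2·M−B = 2·(9/2, 13)−(5, 9)]
   so A = (4, 17)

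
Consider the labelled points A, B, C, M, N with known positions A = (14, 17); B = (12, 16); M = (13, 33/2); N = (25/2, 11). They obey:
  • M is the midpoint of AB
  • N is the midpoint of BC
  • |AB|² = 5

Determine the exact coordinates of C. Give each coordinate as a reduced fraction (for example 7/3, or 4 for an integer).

1. C_x = 13  [C = 2·N−B = 2·(25/2, 11)−(12, 16)]
2. C_y = 6  [C = 2·N−B = 2·(25/2, 11)−(12, 16)]
   so C = (13, 6)

C = (13, 6)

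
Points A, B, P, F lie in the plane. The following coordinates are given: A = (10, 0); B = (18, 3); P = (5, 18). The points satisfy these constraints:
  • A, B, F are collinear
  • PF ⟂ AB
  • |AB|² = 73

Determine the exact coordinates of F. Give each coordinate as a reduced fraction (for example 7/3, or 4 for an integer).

1. F_x = 842/73  [[A, B, F are collinear ⇒ -3x+8y+30=0] ∩ [PF ⟂ AB ⇒ 8x+3y-94=0]]
2. F_y = 42/73  [[A, B, F are collinear ⇒ -3x+8y+30=0] ∩ [PF ⟂ AB ⇒ 8x+3y-94=0]]
   so F = (842/73, 42/73)

F = (842/73, 42/73)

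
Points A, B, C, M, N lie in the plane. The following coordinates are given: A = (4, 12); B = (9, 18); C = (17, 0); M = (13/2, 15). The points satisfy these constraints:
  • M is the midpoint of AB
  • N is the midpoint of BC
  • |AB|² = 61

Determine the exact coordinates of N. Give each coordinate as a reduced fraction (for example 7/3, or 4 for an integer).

N = (13, 9)

1. N_x = 13  [2·N = B+C = (9, 18)+(17, 0)]
2. N_y = 9  [2·N = B+C = (9, 18)+(17, 0)]
   so N = (13, 9)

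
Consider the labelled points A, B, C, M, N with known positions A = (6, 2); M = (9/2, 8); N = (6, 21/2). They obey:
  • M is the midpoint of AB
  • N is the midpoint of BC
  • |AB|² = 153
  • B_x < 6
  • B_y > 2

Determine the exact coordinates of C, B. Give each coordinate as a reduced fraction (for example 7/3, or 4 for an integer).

1. B_x = 3  [B = 2·M−A = 2·(9/2, 8)−(6, 2)]
2. B_y = 14  [B = 2·M−A = 2·(9/2, 8)−(6, 2)]
   so B = (3, 14)
3. C_x = 9  [C = 2·N−B = 2·(6, 21/2)−(3, 14)]
4. C_y = 7  [C = 2·N−B = 2·(6, 21/2)−(3, 14)]
   so C = (9, 7)

C = (9, 7)
B = (3, 14)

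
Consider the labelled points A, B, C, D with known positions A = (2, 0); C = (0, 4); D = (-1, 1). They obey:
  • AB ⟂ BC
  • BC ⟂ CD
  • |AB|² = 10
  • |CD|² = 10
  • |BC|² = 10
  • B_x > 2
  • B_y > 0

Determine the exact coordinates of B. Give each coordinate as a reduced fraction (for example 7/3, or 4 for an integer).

1. B_x = 3  [[BC ⟂ CD ⇒ 1x+3y-12=0] ∩ [|B−(2, 0)|²=10]]
2. B_y = 3  [[BC ⟂ CD ⇒ 1x+3y-12=0] ∩ [|B−(2, 0)|²=10]]
   so B = (3, 3)

B = (3, 3)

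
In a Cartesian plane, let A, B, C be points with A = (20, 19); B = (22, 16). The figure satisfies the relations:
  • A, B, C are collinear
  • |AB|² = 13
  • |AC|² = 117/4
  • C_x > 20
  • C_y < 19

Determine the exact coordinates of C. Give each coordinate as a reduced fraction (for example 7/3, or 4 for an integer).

1. C_x = 23  [[A, B, C are collinear ⇒ 3x+2y-98=0] ∩ [|C−(20, 19)|²=117/4]]
2. C_y = 29/2  [[A, B, C are collinear ⇒ 3x+2y-98=0] ∩ [|C−(20, 19)|²=117/4]]
   so C = (23, 29/2)

C = (23, 29/2)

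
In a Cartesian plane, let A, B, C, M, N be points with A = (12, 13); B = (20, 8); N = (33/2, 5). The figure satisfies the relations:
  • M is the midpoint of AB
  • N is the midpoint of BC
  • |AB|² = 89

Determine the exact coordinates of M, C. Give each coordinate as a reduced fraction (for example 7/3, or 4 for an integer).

M = (16, 21/2)
C = (13, 2)

1. M_x = 16  [2·M = A+B = (12, 13)+(20, 8)]
2. M_y = 21/2  [2·M = A+B = (12, 13)+(20, 8)]
   so M = (16, 21/2)
3. C_x = 13  [C = 2·N−B = 2·(33/2, 5)−(20, 8)]
4. C_y = 2  [C = 2·N−B = 2·(33/2, 5)−(20, 8)]
   so C = (13, 2)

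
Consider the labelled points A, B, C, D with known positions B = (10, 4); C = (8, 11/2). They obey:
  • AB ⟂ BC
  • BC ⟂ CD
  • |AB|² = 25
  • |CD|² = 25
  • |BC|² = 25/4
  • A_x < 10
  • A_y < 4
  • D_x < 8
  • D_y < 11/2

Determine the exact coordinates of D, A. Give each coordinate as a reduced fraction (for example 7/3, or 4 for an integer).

D = (5, 3/2)
A = (7, 0)

1. D_x = 5  [[BC ⟂ CD ⇒ -2x+3/2y+31/4=0] ∩ [|D−(8, 11/2)|²=25]]
2. D_y = 3/2  [[BC ⟂ CD ⇒ -2x+3/2y+31/4=0] ∩ [|D−(8, 11/2)|²=25]]
   so D = (5, 3/2)
3. A_x = 7  [[AB ⟂ BC ⇒ 2x-3/2y-14=0] ∩ [|A−(10, 4)|²=25]]
4. A_y = 0  [[AB ⟂ BC ⇒ 2x-3/2y-14=0] ∩ [|A−(10, 4)|²=25]]
   so A = (7, 0)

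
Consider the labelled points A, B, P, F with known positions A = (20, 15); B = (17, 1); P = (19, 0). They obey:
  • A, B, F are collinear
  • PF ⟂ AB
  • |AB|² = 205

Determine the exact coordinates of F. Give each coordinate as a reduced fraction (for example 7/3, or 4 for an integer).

F = (3461/205, 93/205)

1. F_x = 3461/205  [[A, B, F are collinear ⇒ 14x-3y-235=0] ∩ [PF ⟂ AB ⇒ -3x-14y+57=0]]
2. F_y = 93/205  [[A, B, F are collinear ⇒ 14x-3y-235=0] ∩ [PF ⟂ AB ⇒ -3x-14y+57=0]]
   so F = (3461/205, 93/205)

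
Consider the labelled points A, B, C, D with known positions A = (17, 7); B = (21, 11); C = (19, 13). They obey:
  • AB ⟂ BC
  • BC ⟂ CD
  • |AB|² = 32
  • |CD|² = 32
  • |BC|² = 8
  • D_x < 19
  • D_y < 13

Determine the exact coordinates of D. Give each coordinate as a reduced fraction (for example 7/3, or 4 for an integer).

D = (15, 9)

1. D_x = 15  [[BC ⟂ CD ⇒ -2x+2y+12=0] ∩ [|D−(19, 13)|²=32]]
2. D_y = 9  [[BC ⟂ CD ⇒ -2x+2y+12=0] ∩ [|D−(19, 13)|²=32]]
   so D = (15, 9)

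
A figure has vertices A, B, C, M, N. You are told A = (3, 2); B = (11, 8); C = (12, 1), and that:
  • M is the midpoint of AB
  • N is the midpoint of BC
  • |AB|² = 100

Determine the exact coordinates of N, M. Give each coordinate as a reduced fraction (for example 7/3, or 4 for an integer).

N = (23/2, 9/2)
M = (7, 5)

1. M_x = 7  [2·M = A+B = (3, 2)+(11, 8)]
2. M_y = 5  [2·M = A+B = (3, 2)+(11, 8)]
   so M = (7, 5)
3. N_x = 23/2  [2·N = B+C = (11, 8)+(12, 1)]
4. N_y = 9/2  [2·N = B+C = (11, 8)+(12, 1)]
   so N = (23/2, 9/2)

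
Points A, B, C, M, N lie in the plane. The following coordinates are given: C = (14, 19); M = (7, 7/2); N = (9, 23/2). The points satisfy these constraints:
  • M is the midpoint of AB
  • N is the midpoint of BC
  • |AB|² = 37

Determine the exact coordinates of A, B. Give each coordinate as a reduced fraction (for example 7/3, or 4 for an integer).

1. B_x = 4  [B = 2·N−C = 2·(9, 23/2)−(14, 19)]
2. B_y = 4  [B = 2·N−C = 2·(9, 23/2)−(14, 19)]
   so B = (4, 4)
3. A_x = 10  [A = 2·M−B = 2·(7, 7/2)−(4, 4)]
4. A_y = 3  [A = 2·M−B = 2·(7, 7/2)−(4, 4)]
   so A = (10, 3)

A = (10, 3)
B = (4, 4)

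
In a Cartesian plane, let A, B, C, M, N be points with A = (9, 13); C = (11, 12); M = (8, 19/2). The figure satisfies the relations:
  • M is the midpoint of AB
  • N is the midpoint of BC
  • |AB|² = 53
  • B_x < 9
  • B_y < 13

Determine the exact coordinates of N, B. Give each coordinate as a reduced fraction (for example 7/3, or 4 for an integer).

1. B_x = 7  [B = 2·M−A = 2·(8, 19/2)−(9, 13)]
2. B_y = 6  [B = 2·M−A = 2·(8, 19/2)−(9, 13)]
   so B = (7, 6)
3. N_x = 9  [2·N = B+C = (7, 6)+(11, 12)]
4. N_y = 9  [2·N = B+C = (7, 6)+(11, 12)]
   so N = (9, 9)

N = (9, 9)
B = (7, 6)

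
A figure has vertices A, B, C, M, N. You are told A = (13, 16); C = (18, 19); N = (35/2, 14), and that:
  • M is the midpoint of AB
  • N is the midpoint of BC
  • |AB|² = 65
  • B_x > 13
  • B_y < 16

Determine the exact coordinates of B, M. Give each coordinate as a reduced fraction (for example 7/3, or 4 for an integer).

B = (17, 9)
M = (15, 25/2)

1. B_x = 17  [B = 2·N−C = 2·(35/2, 14)−(18, 19)]
2. B_y = 9  [B = 2·N−C = 2·(35/2, 14)−(18, 19)]
   so B = (17, 9)
3. M_x = 15  [2·M = A+B = (13, 16)+(17, 9)]
4. M_y = 25/2  [2·M = A+B = (13, 16)+(17, 9)]
   so M = (15, 25/2)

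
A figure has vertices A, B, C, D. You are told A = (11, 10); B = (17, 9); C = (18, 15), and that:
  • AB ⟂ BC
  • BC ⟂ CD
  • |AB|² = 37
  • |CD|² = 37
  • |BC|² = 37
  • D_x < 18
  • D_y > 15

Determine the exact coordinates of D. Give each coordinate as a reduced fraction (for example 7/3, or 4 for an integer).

D = (12, 16)

1. D_x = 12  [[BC ⟂ CD ⇒ 1x+6y-108=0] ∩ [|D−(18, 15)|²=37]]
2. D_y = 16  [[BC ⟂ CD ⇒ 1x+6y-108=0] ∩ [|D−(18, 15)|²=37]]
   so D = (12, 16)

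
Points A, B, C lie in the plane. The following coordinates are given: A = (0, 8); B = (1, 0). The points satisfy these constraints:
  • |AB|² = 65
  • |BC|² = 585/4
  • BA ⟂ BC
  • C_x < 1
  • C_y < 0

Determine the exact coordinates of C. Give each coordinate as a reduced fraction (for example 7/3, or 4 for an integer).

C = (-11, -3/2)

1. C_x = -11  [[BA ⟂ BC ⇒ -1x+8y+1=0] ∩ [|C−(1, 0)|²=585/4]]
2. C_y = -3/2  [[BA ⟂ BC ⇒ -1x+8y+1=0] ∩ [|C−(1, 0)|²=585/4]]
   so C = (-11, -3/2)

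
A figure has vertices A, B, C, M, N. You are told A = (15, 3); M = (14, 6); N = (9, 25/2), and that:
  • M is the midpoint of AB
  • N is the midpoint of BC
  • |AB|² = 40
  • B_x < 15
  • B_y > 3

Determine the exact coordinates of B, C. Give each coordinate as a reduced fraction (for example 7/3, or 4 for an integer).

1. B_x = 13  [B = 2·M−A = 2·(14, 6)−(15, 3)]
2. B_y = 9  [B = 2·M−A = 2·(14, 6)−(15, 3)]
   so B = (13, 9)
3. C_x = 5  [C = 2·N−B = 2·(9, 25/2)−(13, 9)]
4. C_y = 16  [C = 2·N−B = 2·(9, 25/2)−(13, 9)]
   so C = (5, 16)

B = (13, 9)
C = (5, 16)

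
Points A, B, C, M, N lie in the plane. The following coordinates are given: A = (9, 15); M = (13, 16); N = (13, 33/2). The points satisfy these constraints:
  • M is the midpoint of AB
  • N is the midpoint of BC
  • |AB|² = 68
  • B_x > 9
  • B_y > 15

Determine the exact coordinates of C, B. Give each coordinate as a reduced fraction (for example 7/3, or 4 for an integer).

C = (9, 16)
B = (17, 17)

1. B_x = 17  [B = 2·M−A = 2·(13, 16)−(9, 15)]
2. B_y = 17  [B = 2·M−A = 2·(13, 16)−(9, 15)]
   so B = (17, 17)
3. C_x = 9  [C = 2·N−B = 2·(13, 33/2)−(17, 17)]
4. C_y = 16  [C = 2·N−B = 2·(13, 33/2)−(17, 17)]
   so C = (9, 16)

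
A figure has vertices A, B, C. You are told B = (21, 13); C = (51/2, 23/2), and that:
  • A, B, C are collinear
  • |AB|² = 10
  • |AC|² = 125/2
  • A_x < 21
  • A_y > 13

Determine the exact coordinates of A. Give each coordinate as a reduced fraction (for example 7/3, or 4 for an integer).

A = (18, 14)

1. A_x = 18  [[A, B, C are collinear ⇒ 3/2x+9/2y-90=0] ∩ [|A−(21, 13)|²=10]]
2. A_y = 14  [[A, B, C are collinear ⇒ 3/2x+9/2y-90=0] ∩ [|A−(21, 13)|²=10]]
   so A = (18, 14)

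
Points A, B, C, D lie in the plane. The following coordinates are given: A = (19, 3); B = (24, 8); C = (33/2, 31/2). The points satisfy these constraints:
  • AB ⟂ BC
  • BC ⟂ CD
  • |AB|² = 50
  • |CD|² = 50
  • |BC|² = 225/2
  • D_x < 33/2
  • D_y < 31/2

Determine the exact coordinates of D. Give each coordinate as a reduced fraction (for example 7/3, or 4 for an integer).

D = (23/2, 21/2)

1. D_x = 23/2  [[BC ⟂ CD ⇒ -15/2x+15/2y+15/2=0] ∩ [|D−(33/2, 31/2)|²=50]]
2. D_y = 21/2  [[BC ⟂ CD ⇒ -15/2x+15/2y+15/2=0] ∩ [|D−(33/2, 31/2)|²=50]]
   so D = (23/2, 21/2)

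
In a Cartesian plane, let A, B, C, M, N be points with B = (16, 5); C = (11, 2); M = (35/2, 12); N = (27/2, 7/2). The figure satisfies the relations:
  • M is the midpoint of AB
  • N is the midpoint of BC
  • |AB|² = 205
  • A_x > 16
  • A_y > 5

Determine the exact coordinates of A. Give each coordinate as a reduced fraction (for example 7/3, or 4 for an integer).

A = (19, 19)

1. A_x = 19  [A = 2·M−B = 2·(35/2, 12)−(16, 5)]
2. A_y = 19  [A = 2·M−B = 2·(35/2, 12)−(16, 5)]
   so A = (19, 19)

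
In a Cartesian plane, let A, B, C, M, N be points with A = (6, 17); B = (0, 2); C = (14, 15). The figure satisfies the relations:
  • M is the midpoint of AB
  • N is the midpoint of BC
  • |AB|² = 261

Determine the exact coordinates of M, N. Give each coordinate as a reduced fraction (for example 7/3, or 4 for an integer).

1. M_x = 3  [2·M = A+B = (6, 17)+(0, 2)]
2. M_y = 19/2  [2·M = A+B = (6, 17)+(0, 2)]
   so M = (3, 19/2)
3. N_x = 7  [2·N = B+C = (0, 2)+(14, 15)]
4. N_y = 17/2  [2·N = B+C = (0, 2)+(14, 15)]
   so N = (7, 17/2)

M = (3, 19/2)
N = (7, 17/2)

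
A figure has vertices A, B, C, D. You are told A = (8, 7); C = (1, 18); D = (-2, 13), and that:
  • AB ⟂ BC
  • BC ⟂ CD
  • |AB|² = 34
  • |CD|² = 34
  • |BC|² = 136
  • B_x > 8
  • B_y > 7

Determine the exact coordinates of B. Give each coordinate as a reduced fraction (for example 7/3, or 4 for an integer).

B = (11, 12)

1. B_x = 11  [[BC ⟂ CD ⇒ 3x+5y-93=0] ∩ [|B−(8, 7)|²=34]]
2. B_y = 12  [[BC ⟂ CD ⇒ 3x+5y-93=0] ∩ [|B−(8, 7)|²=34]]
   so B = (11, 12)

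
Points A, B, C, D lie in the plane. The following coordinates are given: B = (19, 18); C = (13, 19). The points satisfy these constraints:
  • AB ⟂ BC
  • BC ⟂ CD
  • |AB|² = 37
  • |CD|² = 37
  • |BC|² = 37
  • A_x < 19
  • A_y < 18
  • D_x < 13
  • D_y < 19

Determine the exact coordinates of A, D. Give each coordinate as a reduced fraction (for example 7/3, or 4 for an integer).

A = (18, 12)
D = (12, 13)

1. A_x = 18  [[AB ⟂ BC ⇒ 6x-1y-96=0] ∩ [|A−(19, 18)|²=37]]
2. A_y = 12  [[AB ⟂ BC ⇒ 6x-1y-96=0] ∩ [|A−(19, 18)|²=37]]
   so A = (18, 12)
3. D_x = 12  [[BC ⟂ CD ⇒ -6x+1y+59=0] ∩ [|D−(13, 19)|²=37]]
4. D_y = 13  [[BC ⟂ CD ⇒ -6x+1y+59=0] ∩ [|D−(13, 19)|²=37]]
   so D = (12, 13)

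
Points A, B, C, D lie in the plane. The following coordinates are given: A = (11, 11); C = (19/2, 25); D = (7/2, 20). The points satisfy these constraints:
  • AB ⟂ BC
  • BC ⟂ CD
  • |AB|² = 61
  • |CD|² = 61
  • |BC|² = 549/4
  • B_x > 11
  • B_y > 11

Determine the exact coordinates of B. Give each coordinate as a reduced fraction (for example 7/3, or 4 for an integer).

1. B_x = 17  [[BC ⟂ CD ⇒ 6x+5y-182=0] ∩ [|B−(11, 11)|²=61]]
2. B_y = 16  [[BC ⟂ CD ⇒ 6x+5y-182=0] ∩ [|B−(11, 11)|²=61]]
   so B = (17, 16)

B = (17, 16)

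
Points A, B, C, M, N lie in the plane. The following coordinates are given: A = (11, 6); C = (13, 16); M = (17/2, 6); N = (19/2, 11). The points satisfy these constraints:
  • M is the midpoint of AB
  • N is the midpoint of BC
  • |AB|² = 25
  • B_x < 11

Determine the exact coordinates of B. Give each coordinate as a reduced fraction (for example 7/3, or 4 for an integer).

1. B_x = 6  [B = 2·M−A = 2·(17/2, 6)−(11, 6)]
2. B_y = 6  [B = 2·M−A = 2·(17/2, 6)−(11, 6)]
   so B = (6, 6)

B = (6, 6)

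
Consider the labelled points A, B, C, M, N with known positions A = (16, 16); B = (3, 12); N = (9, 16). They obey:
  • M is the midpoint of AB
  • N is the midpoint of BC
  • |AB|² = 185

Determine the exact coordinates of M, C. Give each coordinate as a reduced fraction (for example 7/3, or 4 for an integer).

1. M_x = 19/2  [2·M = A+B = (16, 16)+(3, 12)]
2. M_y = 14  [2·M = A+B = (16, 16)+(3, 12)]
   so M = (19/2, 14)
3. C_x = 15  [C = 2·N−B = 2·(9, 16)−(3, 12)]
4. C_y = 20  [C = 2·N−B = 2·(9, 16)−(3, 12)]
   so C = (15, 20)

M = (19/2, 14)
C = (15, 20)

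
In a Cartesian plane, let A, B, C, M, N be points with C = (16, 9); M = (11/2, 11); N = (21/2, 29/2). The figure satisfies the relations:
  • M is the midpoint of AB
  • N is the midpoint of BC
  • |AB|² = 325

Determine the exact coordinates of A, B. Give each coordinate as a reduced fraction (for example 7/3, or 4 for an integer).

1. B_x = 5  [B = 2·N−C = 2·(21/2, 29/2)−(16, 9)]
2. B_y = 20  [B = 2·N−C = 2·(21/2, 29/2)−(16, 9)]
   so B = (5, 20)
3. A_x = 6  [A = 2·M−B = 2·(11/2, 11)−(5, 20)]
4. A_y = 2  [A = 2·M−B = 2·(11/2, 11)−(5, 20)]
   so A = (6, 2)

A = (6, 2)
B = (5, 20)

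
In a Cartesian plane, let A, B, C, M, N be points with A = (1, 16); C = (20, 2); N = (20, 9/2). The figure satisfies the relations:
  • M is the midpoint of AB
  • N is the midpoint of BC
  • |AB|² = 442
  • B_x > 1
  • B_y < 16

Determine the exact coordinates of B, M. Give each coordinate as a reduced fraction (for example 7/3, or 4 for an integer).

B = (20, 7)
M = (21/2, 23/2)

1. B_x = 20  [B = 2·N−C = 2·(20, 9/2)−(20, 2)]
2. B_y = 7  [B = 2·N−C = 2·(20, 9/2)−(20, 2)]
   so B = (20, 7)
3. M_x = 21/2  [2·M = A+B = (1, 16)+(20, 7)]
4. M_y = 23/2  [2·M = A+B = (1, 16)+(20, 7)]
   so M = (21/2, 23/2)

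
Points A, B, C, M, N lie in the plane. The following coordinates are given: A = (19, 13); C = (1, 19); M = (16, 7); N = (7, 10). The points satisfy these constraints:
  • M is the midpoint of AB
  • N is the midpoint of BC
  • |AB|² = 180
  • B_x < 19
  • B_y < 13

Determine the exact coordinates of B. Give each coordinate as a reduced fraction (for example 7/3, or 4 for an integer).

1. B_x = 13  [B = 2·M−A = 2·(16, 7)−(19, 13)]
2. B_y = 1  [B = 2·M−A = 2·(16, 7)−(19, 13)]
   so B = (13, 1)

B = (13, 1)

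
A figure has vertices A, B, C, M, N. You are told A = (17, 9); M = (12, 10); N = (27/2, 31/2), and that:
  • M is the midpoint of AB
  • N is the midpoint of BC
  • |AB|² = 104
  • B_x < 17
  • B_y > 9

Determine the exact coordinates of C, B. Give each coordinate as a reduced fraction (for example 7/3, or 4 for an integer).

C = (20, 20)
B = (7, 11)

1. B_x = 7  [B = 2·M−A = 2·(12, 10)−(17, 9)]
2. B_y = 11  [B = 2·M−A = 2·(12, 10)−(17, 9)]
   so B = (7, 11)
3. C_x = 20  [C = 2·N−B = 2·(27/2, 31/2)−(7, 11)]
4. C_y = 20  [C = 2·N−B = 2·(27/2, 31/2)−(7, 11)]
   so C = (20, 20)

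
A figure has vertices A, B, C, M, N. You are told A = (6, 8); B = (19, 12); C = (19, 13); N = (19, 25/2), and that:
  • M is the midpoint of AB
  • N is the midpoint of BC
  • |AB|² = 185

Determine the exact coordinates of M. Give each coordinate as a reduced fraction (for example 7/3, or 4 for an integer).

M = (25/2, 10)

1. M_x = 25/2  [2·M = A+B = (6, 8)+(19, 12)]
2. M_y = 10  [2·M = A+B = (6, 8)+(19, 12)]
   so M = (25/2, 10)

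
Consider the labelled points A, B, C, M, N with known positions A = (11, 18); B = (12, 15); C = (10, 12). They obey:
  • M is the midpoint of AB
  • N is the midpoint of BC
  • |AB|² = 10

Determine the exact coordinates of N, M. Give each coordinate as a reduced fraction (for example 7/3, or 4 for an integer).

1. M_x = 23/2  [2·M = A+B = (11, 18)+(12, 15)]
2. M_y = 33/2  [2·M = A+B = (11, 18)+(12, 15)]
   so M = (23/2, 33/2)
3. N_x = 11  [2·N = B+C = (12, 15)+(10, 12)]
4. N_y = 27/2  [2·N = B+C = (12, 15)+(10, 12)]
   so N = (11, 27/2)

N = (11, 27/2)
M = (23/2, 33/2)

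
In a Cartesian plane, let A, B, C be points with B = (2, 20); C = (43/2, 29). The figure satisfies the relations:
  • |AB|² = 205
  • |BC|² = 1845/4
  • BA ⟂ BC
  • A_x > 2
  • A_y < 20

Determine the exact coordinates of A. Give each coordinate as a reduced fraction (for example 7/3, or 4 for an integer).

1. A_x = 8  [[BA ⟂ BC ⇒ 39/2x+9y-219=0] ∩ [|A−(2, 20)|²=205]]
2. A_y = 7  [[BA ⟂ BC ⇒ 39/2x+9y-219=0] ∩ [|A−(2, 20)|²=205]]
   so A = (8, 7)

A = (8, 7)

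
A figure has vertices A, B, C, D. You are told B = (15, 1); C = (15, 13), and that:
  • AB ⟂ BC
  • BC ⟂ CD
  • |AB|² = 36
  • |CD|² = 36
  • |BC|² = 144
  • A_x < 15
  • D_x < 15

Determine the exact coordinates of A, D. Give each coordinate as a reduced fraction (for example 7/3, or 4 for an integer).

A = (9, 1)
D = (9, 13)

1. A_x = 9  [[AB ⟂ BC ⇒ -12y+12=0] ∩ [|A−(15, 1)|²=36]]
2. A_y = 1  [[AB ⟂ BC ⇒ -12y+12=0] ∩ [|A−(15, 1)|²=36]]
   so A = (9, 1)
3. D_x = 9  [[BC ⟂ CD ⇒ 12y-156=0] ∩ [|D−(15, 13)|²=36]]
4. D_y = 13  [[BC ⟂ CD ⇒ 12y-156=0] ∩ [|D−(15, 13)|²=36]]
   so D = (9, 13)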